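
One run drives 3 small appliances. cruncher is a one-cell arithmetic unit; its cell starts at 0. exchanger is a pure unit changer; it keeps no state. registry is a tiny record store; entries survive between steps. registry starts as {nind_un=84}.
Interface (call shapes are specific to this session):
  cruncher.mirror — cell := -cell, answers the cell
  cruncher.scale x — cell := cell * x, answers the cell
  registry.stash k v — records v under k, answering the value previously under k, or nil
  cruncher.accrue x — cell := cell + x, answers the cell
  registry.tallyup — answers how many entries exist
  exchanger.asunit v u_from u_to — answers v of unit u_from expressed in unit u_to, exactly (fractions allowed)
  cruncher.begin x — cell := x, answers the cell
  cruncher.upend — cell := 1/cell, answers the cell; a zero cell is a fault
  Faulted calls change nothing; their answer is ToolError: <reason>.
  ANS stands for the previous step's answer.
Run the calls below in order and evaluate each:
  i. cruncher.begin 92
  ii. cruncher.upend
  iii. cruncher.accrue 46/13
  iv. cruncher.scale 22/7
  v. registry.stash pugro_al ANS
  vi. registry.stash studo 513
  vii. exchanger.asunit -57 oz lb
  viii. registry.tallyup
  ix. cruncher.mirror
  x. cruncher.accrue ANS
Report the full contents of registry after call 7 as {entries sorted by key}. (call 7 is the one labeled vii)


I invoke cruncher.begin with x→92: 92.
Calling cruncher.upend(), and get 1/92.
Now I run cruncher.accrue with x→46/13, → 4245/1196.
I call cruncher.scale with x→22/7, yielding 46695/4186.
I invoke registry.stash with k→pugro_al, v→ANS, and see nil.
I try registry.stash with k→studo, v→513: nil.
I run exchanger.asunit with v→-57, u_from→oz, u_to→lb: -57/16.
Next I call registry.tallyup(), → 3.
I invoke cruncher.mirror, which returns -46695/4186.
I call cruncher.accrue with x→ANS, which returns -46695/2093.

Answer: {nind_un=84, pugro_al=46695/4186, studo=513}


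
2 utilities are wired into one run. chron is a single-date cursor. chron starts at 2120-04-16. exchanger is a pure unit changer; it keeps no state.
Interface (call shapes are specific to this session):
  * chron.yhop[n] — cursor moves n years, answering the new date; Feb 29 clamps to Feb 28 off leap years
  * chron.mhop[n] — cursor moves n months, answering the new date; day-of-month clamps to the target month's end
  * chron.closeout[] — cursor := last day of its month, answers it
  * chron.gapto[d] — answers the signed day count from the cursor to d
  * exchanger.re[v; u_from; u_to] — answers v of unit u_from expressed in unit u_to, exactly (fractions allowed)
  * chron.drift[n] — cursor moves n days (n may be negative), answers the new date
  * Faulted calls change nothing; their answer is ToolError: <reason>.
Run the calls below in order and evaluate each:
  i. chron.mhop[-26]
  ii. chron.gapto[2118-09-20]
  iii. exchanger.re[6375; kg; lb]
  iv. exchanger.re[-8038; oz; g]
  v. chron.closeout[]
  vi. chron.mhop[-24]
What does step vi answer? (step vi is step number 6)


Answer: 2116-02-28

Derivation:
>>> chron.mhop n→-26
  2118-02-16
>>> chron.gapto d→2118-09-20
  216
>>> exchanger.re v→6375 u_from→kg u_to→lb
  637500000000/45359237
>>> exchanger.re v→-8038 u_from→oz u_to→g
  -182298773503/800000
>>> chron.closeout
  2118-02-28
>>> chron.mhop n→-24
  2116-02-28


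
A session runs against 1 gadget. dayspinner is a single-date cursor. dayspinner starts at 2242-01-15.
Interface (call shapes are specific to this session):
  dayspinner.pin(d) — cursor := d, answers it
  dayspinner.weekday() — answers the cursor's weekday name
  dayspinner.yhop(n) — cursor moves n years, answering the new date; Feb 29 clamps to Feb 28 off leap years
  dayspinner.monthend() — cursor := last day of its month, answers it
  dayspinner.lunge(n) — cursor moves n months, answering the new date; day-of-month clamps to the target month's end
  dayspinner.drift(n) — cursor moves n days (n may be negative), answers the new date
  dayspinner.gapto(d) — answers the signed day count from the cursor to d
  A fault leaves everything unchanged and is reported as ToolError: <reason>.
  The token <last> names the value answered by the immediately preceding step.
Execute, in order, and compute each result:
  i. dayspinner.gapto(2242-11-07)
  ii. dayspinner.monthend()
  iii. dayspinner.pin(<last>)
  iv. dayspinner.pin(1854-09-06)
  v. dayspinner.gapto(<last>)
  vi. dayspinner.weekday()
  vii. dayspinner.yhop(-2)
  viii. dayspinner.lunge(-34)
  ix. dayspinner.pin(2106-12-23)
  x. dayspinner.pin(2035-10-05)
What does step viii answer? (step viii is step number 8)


Answer: 1849-11-06

Derivation:
Now I run gapto with d='2242-11-07', — result: 296.
I run monthend(), and observe 2242-01-31.
Invoking pin with d='<last>', which returns 2242-01-31.
Calling pin with d='1854-09-06', — result: 1854-09-06.
Using gapto with d='<last>', and observe 0.
I run weekday(), and get Wednesday.
I invoke yhop with n='-2', and observe 1852-09-06.
Now I run lunge with n='-34', giving 1849-11-06.
I try pin with d='2106-12-23', and see 2106-12-23.
Now I run pin with d='2035-10-05', which returns 2035-10-05.


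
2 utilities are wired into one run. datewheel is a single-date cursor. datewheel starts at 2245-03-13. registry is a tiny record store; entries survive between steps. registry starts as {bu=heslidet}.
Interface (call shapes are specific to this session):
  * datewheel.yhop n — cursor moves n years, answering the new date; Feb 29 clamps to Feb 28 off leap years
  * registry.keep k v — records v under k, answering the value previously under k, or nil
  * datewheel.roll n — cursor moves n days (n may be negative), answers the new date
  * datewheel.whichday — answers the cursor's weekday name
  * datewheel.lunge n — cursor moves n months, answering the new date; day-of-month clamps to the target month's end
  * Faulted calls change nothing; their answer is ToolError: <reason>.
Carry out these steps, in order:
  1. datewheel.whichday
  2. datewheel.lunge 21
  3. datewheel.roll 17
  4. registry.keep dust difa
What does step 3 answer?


# whichday() -> Thursday
# lunge(21) -> 2246-12-13
# roll(17) -> 2246-12-30
# keep(dust, difa) -> nil

Answer: 2246-12-30


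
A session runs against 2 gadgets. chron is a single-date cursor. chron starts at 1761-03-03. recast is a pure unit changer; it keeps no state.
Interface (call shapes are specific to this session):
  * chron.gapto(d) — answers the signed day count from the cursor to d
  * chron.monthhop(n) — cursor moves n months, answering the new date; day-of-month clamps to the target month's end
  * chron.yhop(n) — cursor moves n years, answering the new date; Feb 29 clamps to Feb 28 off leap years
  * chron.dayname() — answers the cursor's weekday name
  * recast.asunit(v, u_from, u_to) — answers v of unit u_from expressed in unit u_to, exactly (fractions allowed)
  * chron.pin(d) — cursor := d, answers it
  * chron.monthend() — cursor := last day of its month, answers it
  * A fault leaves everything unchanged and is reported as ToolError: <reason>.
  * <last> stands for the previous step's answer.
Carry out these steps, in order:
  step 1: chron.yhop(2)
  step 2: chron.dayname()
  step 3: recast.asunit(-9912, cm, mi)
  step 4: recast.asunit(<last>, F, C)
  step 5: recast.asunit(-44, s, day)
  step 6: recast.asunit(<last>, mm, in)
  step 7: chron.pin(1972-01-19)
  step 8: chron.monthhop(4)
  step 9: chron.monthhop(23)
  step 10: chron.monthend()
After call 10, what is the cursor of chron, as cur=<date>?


Answer: cur=1974-04-30

Derivation:
> chron.yhop n='2'
= 1763-03-03
> chron.dayname
= Thursday
> recast.asunit v='-9912' u_from='cm' u_to='mi'
= -2065/33528
> recast.asunit v='<last>' u_from='F' u_to='C'
= -5374805/301752
> recast.asunit v='-44' u_from='s' u_to='day'
= -11/21600
> recast.asunit v='<last>' u_from='mm' u_to='in'
= -11/548640
> chron.pin d='1972-01-19'
= 1972-01-19
> chron.monthhop n='4'
= 1972-05-19
> chron.monthhop n='23'
= 1974-04-19
> chron.monthend
= 1974-04-30


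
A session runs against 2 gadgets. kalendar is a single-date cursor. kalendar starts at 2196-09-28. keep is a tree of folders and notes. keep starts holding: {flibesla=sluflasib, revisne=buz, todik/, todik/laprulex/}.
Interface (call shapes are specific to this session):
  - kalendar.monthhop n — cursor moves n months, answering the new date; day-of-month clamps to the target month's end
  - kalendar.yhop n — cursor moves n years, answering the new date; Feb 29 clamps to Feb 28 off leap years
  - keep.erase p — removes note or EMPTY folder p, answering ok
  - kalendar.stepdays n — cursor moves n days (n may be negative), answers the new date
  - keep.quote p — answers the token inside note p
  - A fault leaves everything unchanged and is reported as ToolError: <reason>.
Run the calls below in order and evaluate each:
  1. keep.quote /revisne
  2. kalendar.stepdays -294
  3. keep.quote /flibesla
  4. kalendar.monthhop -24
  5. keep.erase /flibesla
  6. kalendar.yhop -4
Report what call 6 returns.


Answer: 2189-12-09

Derivation:
Act: quote[p='/revisne']
Obs: buz
Act: stepdays[n='-294']
Obs: 2195-12-09
Act: quote[p='/flibesla']
Obs: sluflasib
Act: monthhop[n='-24']
Obs: 2193-12-09
Act: erase[p='/flibesla']
Obs: ok
Act: yhop[n='-4']
Obs: 2189-12-09


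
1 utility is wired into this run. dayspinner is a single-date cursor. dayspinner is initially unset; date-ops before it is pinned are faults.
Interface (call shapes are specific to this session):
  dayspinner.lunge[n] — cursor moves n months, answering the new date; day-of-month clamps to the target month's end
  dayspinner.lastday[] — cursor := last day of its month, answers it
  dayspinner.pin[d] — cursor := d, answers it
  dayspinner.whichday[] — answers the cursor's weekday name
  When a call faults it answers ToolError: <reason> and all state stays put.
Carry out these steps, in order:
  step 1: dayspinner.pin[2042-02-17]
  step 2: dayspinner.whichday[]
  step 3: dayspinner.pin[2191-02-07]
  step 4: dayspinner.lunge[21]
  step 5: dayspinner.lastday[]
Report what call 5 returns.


Answer: 2192-11-30

Derivation:
Act: pin[d='2042-02-17']
Obs: 2042-02-17
Act: whichday[]
Obs: Monday
Act: pin[d='2191-02-07']
Obs: 2191-02-07
Act: lunge[n='21']
Obs: 2192-11-07
Act: lastday[]
Obs: 2192-11-30


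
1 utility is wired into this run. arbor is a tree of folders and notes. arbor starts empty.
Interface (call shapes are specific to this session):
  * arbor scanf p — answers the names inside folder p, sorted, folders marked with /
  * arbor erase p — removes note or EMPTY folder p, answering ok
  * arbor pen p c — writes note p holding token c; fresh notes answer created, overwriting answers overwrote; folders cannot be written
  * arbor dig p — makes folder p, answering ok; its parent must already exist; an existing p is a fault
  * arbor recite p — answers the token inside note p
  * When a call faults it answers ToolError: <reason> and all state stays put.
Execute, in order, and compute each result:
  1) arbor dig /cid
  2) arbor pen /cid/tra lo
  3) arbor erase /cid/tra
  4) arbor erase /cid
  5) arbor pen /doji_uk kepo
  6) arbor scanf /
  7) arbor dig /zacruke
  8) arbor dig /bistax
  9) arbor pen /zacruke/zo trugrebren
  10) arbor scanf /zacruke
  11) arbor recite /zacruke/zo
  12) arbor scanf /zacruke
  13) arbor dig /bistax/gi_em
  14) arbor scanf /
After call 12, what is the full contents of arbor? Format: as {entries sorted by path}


Now I run arbor dig using p=/cid, and see ok.
Now I run arbor pen using p=/cid/tra, c=lo: created.
Then arbor erase using p=/cid/tra, and get ok.
Next I call arbor erase using p=/cid, yielding ok.
Invoking arbor pen using p=/doji_uk, c=kepo, and observe created.
Then arbor scanf using p=/, → [doji_uk].
Next I call arbor dig using p=/zacruke: ok.
Then arbor dig using p=/bistax, which returns ok.
I try arbor pen using p=/zacruke/zo, c=trugrebren, and see created.
Using arbor scanf using p=/zacruke, which returns [zo].
Using arbor recite using p=/zacruke/zo, — result: trugrebren.
I run arbor scanf using p=/zacruke: [zo].
Then arbor dig using p=/bistax/gi_em, — result: ok.
I try arbor scanf using p=/, which returns [bistax/, doji_uk, zacruke/].

Answer: {bistax/, doji_uk=kepo, zacruke/, zacruke/zo=trugrebren}


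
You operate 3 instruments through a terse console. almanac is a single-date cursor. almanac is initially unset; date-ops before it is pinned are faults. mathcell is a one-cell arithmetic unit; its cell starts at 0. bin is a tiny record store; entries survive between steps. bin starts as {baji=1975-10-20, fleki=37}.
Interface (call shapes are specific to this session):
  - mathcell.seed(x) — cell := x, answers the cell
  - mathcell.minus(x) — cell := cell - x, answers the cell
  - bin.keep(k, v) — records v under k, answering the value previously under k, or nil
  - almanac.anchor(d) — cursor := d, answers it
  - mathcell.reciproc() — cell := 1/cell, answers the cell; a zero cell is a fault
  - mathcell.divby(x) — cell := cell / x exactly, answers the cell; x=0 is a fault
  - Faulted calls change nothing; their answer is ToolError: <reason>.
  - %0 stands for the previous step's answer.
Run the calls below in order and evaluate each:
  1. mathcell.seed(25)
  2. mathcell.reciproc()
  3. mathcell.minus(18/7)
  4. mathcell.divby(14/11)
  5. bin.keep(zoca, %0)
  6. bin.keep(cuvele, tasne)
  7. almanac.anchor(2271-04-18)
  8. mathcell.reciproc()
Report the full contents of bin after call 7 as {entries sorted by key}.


Answer: {baji=1975-10-20, cuvele=tasne, fleki=37, zoca=-4873/2450}

Derivation:
! 1. mathcell.seed(x=25) == 25
! 2. mathcell.reciproc() == 1/25
! 3. mathcell.minus(x=18/7) == -443/175
! 4. mathcell.divby(x=14/11) == -4873/2450
! 5. bin.keep(k=zoca, v=%0) == nil
! 6. bin.keep(k=cuvele, v=tasne) == nil
! 7. almanac.anchor(d=2271-04-18) == 2271-04-18
! 8. mathcell.reciproc() == -2450/4873


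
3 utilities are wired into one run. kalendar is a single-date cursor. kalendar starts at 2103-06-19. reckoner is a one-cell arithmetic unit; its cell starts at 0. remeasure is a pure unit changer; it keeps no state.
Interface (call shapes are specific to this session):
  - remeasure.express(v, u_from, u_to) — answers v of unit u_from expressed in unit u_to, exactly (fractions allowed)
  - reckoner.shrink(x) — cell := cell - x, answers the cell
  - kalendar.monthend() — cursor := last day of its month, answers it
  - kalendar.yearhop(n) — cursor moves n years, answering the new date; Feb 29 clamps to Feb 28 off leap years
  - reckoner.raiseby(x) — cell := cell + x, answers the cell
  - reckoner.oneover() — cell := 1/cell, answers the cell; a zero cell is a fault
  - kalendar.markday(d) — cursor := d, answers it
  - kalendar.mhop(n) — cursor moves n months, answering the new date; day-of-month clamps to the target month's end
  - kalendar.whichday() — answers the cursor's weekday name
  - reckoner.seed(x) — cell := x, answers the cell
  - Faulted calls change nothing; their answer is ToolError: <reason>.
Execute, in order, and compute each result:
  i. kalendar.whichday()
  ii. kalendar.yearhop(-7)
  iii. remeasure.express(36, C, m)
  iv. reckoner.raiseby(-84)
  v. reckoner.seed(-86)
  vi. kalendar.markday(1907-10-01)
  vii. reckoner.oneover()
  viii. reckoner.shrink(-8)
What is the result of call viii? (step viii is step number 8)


Answer: 687/86

Derivation:
Invoking kalendar.whichday, and get Tuesday.
Invoking kalendar.yearhop(n→-7), and get 2096-06-19.
I call remeasure.express(v→36, u_from→C, u_to→m): ToolError: incompatible units.
Next I call reckoner.raiseby(x→-84), which returns -84.
I try reckoner.seed(x→-86), and get -86.
Calling kalendar.markday(d→1907-10-01), — result: 1907-10-01.
I run reckoner.oneover: -1/86.
I use reckoner.shrink(x→-8), and observe 687/86.


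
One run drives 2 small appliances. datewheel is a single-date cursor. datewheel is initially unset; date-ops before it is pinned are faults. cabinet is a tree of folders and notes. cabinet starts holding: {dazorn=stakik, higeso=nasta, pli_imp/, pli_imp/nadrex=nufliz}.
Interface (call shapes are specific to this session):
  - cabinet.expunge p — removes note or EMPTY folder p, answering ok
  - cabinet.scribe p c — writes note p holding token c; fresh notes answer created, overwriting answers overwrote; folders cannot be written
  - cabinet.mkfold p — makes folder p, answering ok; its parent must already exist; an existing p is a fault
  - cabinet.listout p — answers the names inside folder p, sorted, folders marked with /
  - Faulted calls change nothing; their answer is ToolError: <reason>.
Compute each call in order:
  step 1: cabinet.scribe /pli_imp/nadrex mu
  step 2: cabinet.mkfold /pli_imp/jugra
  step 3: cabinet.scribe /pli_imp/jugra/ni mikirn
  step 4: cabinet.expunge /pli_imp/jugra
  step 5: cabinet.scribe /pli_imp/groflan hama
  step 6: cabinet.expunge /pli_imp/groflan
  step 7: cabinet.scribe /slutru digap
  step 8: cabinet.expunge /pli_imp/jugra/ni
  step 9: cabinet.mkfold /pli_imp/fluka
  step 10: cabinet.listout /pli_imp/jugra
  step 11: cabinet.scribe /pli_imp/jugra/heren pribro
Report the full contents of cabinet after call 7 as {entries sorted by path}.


! scribe(p→/pli_imp/nadrex, c→mu) => overwrote
! mkfold(p→/pli_imp/jugra) => ok
! scribe(p→/pli_imp/jugra/ni, c→mikirn) => created
! expunge(p→/pli_imp/jugra) => ToolError: not empty
! scribe(p→/pli_imp/groflan, c→hama) => created
! expunge(p→/pli_imp/groflan) => ok
! scribe(p→/slutru, c→digap) => created
! expunge(p→/pli_imp/jugra/ni) => ok
! mkfold(p→/pli_imp/fluka) => ok
! listout(p→/pli_imp/jugra) => []
! scribe(p→/pli_imp/jugra/heren, c→pribro) => created

Answer: {dazorn=stakik, higeso=nasta, pli_imp/, pli_imp/jugra/, pli_imp/jugra/ni=mikirn, pli_imp/nadrex=mu, slutru=digap}


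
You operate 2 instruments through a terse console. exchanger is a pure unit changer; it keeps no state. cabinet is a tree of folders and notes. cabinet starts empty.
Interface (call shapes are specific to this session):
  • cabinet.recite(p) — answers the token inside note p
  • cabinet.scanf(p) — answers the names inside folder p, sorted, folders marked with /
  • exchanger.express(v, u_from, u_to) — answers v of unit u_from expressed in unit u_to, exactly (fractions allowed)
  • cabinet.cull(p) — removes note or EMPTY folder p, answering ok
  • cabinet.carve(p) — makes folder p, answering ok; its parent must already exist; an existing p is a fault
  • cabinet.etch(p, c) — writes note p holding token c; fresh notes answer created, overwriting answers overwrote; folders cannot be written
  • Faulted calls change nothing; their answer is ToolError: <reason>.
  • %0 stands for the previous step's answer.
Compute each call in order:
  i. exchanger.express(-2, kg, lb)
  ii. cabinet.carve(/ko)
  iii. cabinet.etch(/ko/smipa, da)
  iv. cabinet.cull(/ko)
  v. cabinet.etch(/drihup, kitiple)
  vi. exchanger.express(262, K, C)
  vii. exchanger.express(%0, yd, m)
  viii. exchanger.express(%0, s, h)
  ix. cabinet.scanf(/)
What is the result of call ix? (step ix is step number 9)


→ exchanger.express(-2, kg, lb)
← -200000000/45359237
→ cabinet.carve(/ko)
← ok
→ cabinet.etch(/ko/smipa, da)
← created
→ cabinet.cull(/ko)
← ToolError: not empty
→ cabinet.etch(/drihup, kitiple)
← created
→ exchanger.express(262, K, C)
← -223/20
→ exchanger.express(%0, yd, m)
← -254889/25000
→ exchanger.express(%0, s, h)
← -28321/10000000
→ cabinet.scanf(/)
← [drihup, ko/]

Answer: [drihup, ko/]


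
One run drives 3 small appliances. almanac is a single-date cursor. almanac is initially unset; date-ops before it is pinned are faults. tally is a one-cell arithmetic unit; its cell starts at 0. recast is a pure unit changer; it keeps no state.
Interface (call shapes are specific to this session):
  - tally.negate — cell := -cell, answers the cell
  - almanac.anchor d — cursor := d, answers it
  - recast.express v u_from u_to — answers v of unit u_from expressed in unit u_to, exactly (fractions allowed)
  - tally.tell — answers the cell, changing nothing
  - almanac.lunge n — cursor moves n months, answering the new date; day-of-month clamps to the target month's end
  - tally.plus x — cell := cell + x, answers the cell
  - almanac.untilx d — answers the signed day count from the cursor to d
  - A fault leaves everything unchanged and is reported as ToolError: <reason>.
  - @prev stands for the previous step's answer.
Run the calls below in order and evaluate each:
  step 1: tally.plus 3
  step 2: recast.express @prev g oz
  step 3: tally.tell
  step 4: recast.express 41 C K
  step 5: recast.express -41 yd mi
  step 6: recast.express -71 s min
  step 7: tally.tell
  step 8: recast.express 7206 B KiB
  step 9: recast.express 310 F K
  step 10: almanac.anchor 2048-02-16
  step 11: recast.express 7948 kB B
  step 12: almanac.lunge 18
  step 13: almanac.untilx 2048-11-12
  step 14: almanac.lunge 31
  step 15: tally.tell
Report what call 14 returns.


% tally.plus x→3
= 3
% recast.express v→@prev u_from→g u_to→oz
= 4800000/45359237
% tally.tell
= 3
% recast.express v→41 u_from→C u_to→K
= 6283/20
% recast.express v→-41 u_from→yd u_to→mi
= -41/1760
% recast.express v→-71 u_from→s u_to→min
= -71/60
% tally.tell
= 3
% recast.express v→7206 u_from→B u_to→KiB
= 3603/512
% recast.express v→310 u_from→F u_to→K
= 76967/180
% almanac.anchor d→2048-02-16
= 2048-02-16
% recast.express v→7948 u_from→kB u_to→B
= 7948000
% almanac.lunge n→18
= 2049-08-16
% almanac.untilx d→2048-11-12
= -277
% almanac.lunge n→31
= 2052-03-16
% tally.tell
= 3

Answer: 2052-03-16


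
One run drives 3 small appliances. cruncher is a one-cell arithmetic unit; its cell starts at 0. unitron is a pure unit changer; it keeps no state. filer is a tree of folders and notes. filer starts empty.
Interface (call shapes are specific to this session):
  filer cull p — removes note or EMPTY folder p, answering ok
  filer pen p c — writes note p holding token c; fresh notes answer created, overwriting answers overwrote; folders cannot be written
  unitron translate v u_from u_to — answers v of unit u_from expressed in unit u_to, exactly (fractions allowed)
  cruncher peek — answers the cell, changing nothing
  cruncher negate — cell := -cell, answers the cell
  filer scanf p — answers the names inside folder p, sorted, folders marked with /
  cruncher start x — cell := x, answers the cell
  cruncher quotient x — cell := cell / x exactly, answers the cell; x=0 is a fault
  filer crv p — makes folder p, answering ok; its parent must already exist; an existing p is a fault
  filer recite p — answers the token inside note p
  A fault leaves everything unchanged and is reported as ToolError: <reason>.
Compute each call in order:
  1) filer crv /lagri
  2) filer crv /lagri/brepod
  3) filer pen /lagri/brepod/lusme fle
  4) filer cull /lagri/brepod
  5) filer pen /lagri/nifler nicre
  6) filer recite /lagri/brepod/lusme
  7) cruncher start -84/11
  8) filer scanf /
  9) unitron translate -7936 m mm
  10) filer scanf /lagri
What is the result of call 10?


! filer crv(p='/lagri') : ok
! filer crv(p='/lagri/brepod') : ok
! filer pen(p='/lagri/brepod/lusme', c='fle') : created
! filer cull(p='/lagri/brepod') : ToolError: not empty
! filer pen(p='/lagri/nifler', c='nicre') : created
! filer recite(p='/lagri/brepod/lusme') : fle
! cruncher start(x='-84/11') : -84/11
! filer scanf(p='/') : [lagri/]
! unitron translate(v='-7936', u_from='m', u_to='mm') : -7936000
! filer scanf(p='/lagri') : [brepod/, nifler]

Answer: [brepod/, nifler]


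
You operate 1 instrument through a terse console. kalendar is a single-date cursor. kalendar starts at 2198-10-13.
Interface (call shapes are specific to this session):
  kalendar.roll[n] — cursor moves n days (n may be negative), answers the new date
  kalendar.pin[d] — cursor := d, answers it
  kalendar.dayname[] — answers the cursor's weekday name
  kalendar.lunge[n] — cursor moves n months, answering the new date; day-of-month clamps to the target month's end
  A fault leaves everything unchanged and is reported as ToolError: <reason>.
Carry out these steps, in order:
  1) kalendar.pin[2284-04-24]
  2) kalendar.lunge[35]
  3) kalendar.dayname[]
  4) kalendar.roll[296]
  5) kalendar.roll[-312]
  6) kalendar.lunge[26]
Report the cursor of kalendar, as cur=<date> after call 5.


Answer: cur=2287-03-08

Derivation:
→ kalendar.pin(d=2284-04-24)
← 2284-04-24
→ kalendar.lunge(n=35)
← 2287-03-24
→ kalendar.dayname()
← Thursday
→ kalendar.roll(n=296)
← 2288-01-14
→ kalendar.roll(n=-312)
← 2287-03-08
→ kalendar.lunge(n=26)
← 2289-05-08


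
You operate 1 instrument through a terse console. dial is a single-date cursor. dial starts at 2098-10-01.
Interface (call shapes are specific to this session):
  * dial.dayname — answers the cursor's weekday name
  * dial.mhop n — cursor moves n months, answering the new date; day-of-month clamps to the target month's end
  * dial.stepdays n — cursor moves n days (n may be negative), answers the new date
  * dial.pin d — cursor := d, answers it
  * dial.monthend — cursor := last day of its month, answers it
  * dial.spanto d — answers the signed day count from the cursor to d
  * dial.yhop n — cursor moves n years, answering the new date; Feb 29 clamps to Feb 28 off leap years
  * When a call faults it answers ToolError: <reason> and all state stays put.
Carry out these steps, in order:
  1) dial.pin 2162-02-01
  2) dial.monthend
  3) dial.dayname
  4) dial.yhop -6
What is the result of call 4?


Answer: 2156-02-28

Derivation:
·→ pin(d='2162-02-01')
·← 2162-02-01
·→ monthend()
·← 2162-02-28
·→ dayname()
·← Sunday
·→ yhop(n='-6')
·← 2156-02-28


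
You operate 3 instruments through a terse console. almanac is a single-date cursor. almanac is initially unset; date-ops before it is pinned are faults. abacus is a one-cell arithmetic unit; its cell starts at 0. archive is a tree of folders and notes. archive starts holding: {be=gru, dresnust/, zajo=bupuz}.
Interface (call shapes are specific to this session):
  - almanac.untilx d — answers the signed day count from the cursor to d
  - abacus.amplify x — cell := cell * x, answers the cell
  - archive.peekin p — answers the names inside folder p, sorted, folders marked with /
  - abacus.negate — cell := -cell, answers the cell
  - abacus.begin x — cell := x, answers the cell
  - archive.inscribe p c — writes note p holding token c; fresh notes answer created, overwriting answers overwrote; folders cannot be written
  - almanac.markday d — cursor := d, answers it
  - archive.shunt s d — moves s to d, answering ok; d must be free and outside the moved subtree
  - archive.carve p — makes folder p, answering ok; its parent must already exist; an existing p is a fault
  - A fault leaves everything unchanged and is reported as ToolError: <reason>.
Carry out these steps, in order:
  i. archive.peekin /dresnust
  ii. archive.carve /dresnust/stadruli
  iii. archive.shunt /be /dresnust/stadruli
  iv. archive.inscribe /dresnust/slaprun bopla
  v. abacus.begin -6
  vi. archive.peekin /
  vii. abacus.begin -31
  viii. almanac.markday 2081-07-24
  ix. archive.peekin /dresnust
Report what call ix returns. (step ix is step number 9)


Answer: [slaprun, stadruli/]

Derivation:
> archive.peekin p=/dresnust
:: []
> archive.carve p=/dresnust/stadruli
:: ok
> archive.shunt s=/be d=/dresnust/stadruli
:: ToolError: exists
> archive.inscribe p=/dresnust/slaprun c=bopla
:: created
> abacus.begin x=-6
:: -6
> archive.peekin p=/
:: [be, dresnust/, zajo]
> abacus.begin x=-31
:: -31
> almanac.markday d=2081-07-24
:: 2081-07-24
> archive.peekin p=/dresnust
:: [slaprun, stadruli/]


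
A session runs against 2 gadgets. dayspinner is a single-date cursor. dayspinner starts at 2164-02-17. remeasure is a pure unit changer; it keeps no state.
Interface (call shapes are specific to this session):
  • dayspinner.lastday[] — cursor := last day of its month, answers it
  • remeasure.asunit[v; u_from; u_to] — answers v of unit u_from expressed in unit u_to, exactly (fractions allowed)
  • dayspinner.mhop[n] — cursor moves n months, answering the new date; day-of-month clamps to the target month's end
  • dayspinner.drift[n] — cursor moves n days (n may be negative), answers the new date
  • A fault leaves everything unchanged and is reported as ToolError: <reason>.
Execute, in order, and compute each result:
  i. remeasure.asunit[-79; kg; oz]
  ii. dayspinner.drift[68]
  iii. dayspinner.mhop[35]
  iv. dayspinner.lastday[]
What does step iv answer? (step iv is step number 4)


Answer: 2167-03-31

Derivation:
Using remeasure.asunit passing v: -79, u_from: kg, u_to: oz, → -126400000000/45359237.
Invoking dayspinner.drift passing n: 68, — result: 2164-04-25.
Using dayspinner.mhop passing n: 35: 2167-03-25.
I use dayspinner.lastday: 2167-03-31.


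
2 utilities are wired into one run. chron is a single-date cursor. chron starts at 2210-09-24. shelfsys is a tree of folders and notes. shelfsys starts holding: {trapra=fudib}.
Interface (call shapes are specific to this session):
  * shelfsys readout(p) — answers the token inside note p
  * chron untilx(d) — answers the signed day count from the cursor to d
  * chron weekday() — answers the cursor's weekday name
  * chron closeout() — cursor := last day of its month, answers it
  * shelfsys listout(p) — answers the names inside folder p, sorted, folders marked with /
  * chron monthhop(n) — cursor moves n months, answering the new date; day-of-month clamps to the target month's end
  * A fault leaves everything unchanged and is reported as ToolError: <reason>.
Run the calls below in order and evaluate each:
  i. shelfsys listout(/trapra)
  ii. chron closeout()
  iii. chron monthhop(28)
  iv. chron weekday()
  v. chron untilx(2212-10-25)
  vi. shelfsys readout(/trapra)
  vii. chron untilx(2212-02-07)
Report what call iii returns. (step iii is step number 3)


Answer: 2213-01-30

Derivation:
→ shelfsys listout(p: /trapra)
← ToolError: not a directory
→ chron closeout()
← 2210-09-30
→ chron monthhop(n: 28)
← 2213-01-30
→ chron weekday()
← Saturday
→ chron untilx(d: 2212-10-25)
← -97
→ shelfsys readout(p: /trapra)
← fudib
→ chron untilx(d: 2212-02-07)
← -358


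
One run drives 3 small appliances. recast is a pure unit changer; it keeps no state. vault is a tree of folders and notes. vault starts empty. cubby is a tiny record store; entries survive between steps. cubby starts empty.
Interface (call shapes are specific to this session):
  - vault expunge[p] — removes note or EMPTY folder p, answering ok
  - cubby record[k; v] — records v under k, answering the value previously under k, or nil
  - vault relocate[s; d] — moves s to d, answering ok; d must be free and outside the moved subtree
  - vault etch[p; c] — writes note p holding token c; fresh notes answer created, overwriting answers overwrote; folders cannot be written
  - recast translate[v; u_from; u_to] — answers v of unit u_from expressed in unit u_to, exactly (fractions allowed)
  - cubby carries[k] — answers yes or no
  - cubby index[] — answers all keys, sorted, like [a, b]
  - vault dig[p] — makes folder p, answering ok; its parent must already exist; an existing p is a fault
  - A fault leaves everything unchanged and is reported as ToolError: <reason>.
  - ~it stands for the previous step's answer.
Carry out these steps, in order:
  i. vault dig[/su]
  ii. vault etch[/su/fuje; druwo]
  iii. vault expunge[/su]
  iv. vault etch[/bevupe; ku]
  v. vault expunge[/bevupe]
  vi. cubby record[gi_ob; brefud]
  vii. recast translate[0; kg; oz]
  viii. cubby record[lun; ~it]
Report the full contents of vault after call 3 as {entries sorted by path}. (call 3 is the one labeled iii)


Answer: {su/, su/fuje=druwo}

Derivation:
Step: vault dig[p=/su]
Result: ok
Step: vault etch[p=/su/fuje; c=druwo]
Result: created
Step: vault expunge[p=/su]
Result: ToolError: not empty
Step: vault etch[p=/bevupe; c=ku]
Result: created
Step: vault expunge[p=/bevupe]
Result: ok
Step: cubby record[k=gi_ob; v=brefud]
Result: nil
Step: recast translate[v=0; u_from=kg; u_to=oz]
Result: 0
Step: cubby record[k=lun; v=~it]
Result: nil


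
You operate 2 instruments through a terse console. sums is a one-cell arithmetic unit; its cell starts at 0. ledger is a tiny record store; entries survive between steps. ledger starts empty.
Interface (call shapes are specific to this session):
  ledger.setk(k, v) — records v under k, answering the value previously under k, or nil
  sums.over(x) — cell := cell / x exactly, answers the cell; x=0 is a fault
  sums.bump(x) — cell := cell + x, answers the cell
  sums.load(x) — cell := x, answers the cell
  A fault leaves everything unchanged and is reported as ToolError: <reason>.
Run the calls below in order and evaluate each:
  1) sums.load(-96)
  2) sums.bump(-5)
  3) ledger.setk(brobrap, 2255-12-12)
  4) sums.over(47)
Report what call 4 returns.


Answer: -101/47

Derivation:
Step: sums.load[x=-96]
Result: -96
Step: sums.bump[x=-5]
Result: -101
Step: ledger.setk[k=brobrap; v=2255-12-12]
Result: nil
Step: sums.over[x=47]
Result: -101/47


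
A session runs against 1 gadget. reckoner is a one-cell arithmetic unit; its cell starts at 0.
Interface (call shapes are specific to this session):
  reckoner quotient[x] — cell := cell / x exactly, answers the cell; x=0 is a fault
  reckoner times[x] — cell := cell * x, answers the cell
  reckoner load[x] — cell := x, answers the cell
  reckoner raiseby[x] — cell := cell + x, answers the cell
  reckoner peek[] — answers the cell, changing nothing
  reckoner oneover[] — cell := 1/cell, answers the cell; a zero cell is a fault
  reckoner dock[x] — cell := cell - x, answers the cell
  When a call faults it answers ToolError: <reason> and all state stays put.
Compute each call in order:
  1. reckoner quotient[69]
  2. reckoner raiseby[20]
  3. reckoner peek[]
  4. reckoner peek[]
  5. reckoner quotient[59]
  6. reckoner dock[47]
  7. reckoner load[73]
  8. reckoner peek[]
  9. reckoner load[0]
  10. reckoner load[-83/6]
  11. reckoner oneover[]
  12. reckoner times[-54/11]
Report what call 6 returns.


-> reckoner quotient(x=69)
<- 0
-> reckoner raiseby(x=20)
<- 20
-> reckoner peek()
<- 20
-> reckoner peek()
<- 20
-> reckoner quotient(x=59)
<- 20/59
-> reckoner dock(x=47)
<- -2753/59
-> reckoner load(x=73)
<- 73
-> reckoner peek()
<- 73
-> reckoner load(x=0)
<- 0
-> reckoner load(x=-83/6)
<- -83/6
-> reckoner oneover()
<- -6/83
-> reckoner times(x=-54/11)
<- 324/913

Answer: -2753/59


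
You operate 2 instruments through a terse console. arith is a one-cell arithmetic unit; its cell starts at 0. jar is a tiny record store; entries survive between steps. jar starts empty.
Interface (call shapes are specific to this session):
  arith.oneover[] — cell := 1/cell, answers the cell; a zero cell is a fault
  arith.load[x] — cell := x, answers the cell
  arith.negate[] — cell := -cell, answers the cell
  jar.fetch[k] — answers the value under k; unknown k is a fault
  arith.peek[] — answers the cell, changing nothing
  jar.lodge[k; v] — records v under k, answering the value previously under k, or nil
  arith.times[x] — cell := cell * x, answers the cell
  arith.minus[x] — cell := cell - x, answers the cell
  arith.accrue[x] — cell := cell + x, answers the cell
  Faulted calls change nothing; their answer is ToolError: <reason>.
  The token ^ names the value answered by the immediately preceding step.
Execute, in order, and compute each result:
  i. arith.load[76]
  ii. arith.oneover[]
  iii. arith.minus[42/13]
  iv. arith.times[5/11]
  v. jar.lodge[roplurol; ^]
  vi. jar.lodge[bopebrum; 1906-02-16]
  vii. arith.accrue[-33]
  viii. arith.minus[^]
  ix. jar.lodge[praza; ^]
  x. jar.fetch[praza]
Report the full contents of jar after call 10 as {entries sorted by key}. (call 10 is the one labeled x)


Invoking arith.load passing x→76, → 76.
Using arith.oneover(), giving 1/76.
I use arith.minus passing x→42/13, — result: -3179/988.
Next I call arith.times passing x→5/11, giving -1445/988.
I call jar.lodge passing k→roplurol, v→^, yielding nil.
Then jar.lodge passing k→bopebrum, v→1906-02-16, — result: nil.
Now I run arith.accrue passing x→-33, which returns -34049/988.
Calling arith.minus passing x→^, giving 0.
Next I call jar.lodge passing k→praza, v→^, giving nil.
Using jar.fetch passing k→praza, — result: 0.

Answer: {bopebrum=1906-02-16, praza=0, roplurol=-1445/988}


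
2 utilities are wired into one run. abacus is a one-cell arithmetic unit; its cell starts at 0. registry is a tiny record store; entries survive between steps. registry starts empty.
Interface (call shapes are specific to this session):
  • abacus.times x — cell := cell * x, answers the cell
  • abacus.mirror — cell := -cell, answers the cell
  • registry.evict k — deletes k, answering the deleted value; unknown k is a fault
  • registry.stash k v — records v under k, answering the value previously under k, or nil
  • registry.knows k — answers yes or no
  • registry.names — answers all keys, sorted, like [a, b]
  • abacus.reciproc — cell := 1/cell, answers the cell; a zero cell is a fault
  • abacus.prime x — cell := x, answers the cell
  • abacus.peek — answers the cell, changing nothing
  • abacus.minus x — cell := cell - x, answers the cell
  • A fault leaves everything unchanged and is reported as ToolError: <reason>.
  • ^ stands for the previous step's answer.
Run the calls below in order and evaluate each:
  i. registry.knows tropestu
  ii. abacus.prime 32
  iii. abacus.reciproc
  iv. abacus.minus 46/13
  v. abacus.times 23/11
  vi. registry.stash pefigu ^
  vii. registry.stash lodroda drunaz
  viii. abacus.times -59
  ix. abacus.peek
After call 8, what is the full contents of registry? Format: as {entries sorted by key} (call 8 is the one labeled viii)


% knows k: tropestu
  no
% prime x: 32
  32
% reciproc
  1/32
% minus x: 46/13
  -1459/416
% times x: 23/11
  -33557/4576
% stash k: pefigu v: ^
  nil
% stash k: lodroda v: drunaz
  nil
% times x: -59
  1979863/4576
% peek
  1979863/4576

Answer: {lodroda=drunaz, pefigu=-33557/4576}


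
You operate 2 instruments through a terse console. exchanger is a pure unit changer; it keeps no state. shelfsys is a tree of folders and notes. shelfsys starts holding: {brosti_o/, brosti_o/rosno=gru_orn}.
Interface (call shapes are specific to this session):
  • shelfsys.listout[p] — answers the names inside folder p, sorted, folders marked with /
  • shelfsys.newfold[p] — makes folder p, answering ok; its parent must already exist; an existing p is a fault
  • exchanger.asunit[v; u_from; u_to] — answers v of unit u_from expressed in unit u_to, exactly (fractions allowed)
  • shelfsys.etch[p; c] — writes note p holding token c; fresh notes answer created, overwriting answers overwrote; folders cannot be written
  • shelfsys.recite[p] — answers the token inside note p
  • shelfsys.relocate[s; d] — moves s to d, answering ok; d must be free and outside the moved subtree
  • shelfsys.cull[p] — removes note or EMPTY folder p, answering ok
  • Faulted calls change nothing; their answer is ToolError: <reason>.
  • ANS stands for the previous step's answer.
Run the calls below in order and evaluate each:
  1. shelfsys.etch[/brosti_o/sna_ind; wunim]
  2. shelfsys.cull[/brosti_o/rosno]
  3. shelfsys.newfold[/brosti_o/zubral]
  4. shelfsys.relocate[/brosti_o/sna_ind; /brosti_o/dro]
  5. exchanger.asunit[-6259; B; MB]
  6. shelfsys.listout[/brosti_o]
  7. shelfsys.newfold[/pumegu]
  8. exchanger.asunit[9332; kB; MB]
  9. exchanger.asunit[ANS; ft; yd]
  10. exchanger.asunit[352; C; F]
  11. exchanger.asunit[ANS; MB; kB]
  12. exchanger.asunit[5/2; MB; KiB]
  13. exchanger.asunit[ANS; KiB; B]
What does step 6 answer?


Answer: [dro, zubral/]

Derivation:
~$ shelfsys.etch /brosti_o/sna_ind wunim
  created
~$ shelfsys.cull /brosti_o/rosno
  ok
~$ shelfsys.newfold /brosti_o/zubral
  ok
~$ shelfsys.relocate /brosti_o/sna_ind /brosti_o/dro
  ok
~$ exchanger.asunit -6259 B MB
  -6259/1000000
~$ shelfsys.listout /brosti_o
  [dro, zubral/]
~$ shelfsys.newfold /pumegu
  ok
~$ exchanger.asunit 9332 kB MB
  2333/250
~$ exchanger.asunit ANS ft yd
  2333/750
~$ exchanger.asunit 352 C F
  3328/5
~$ exchanger.asunit ANS MB kB
  665600
~$ exchanger.asunit 5/2 MB KiB
  78125/32
~$ exchanger.asunit ANS KiB B
  2500000
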